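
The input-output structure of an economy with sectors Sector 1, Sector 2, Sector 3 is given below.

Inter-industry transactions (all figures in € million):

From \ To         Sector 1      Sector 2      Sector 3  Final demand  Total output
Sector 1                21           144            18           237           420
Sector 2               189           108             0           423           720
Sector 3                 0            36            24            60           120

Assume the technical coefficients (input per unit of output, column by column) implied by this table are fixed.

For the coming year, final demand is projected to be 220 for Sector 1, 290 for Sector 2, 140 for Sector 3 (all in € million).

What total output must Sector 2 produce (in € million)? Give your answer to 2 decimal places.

Technical coefficients a_ij = z_ij / X_j:
  a_11 = 21/420 = 0.05, a_21 = 189/420 = 0.45, a_31 = 0/420 = 0.00
  a_12 = 144/720 = 0.20, a_22 = 108/720 = 0.15, a_32 = 36/720 = 0.05
  a_13 = 18/120 = 0.15, a_23 = 0/120 = 0.00, a_33 = 24/120 = 0.20
I − A =
  [   0.95    -0.20    -0.15]
  [  -0.45     0.85     0.00]
  [   0.00    -0.05     0.80]
Cofactors of I−A, C_ij = (−1)^(i+j)·(minor ij) (rows/columns in the sector order above):
  C_11 = (0.85)(0.80) − (0.00)(-0.05) = 0.6800
  C_12 = −[(-0.45)(0.80) − (0.00)(0.00)] = 0.3600
  C_13 = (-0.45)(-0.05) − (0.85)(0.00) = 0.0225
  C_21 = −[(-0.20)(0.80) − (-0.15)(-0.05)] = 0.1675
  C_22 = (0.95)(0.80) − (-0.15)(0.00) = 0.7600
  C_23 = −[(0.95)(-0.05) − (-0.20)(0.00)] = 0.0475
  C_31 = (-0.20)(0.00) − (-0.15)(0.85) = 0.1275
  C_32 = −[(0.95)(0.00) − (-0.15)(-0.45)] = 0.0675
  C_33 = (0.95)(0.85) − (-0.20)(-0.45) = 0.7175
det(I−A) = Σ_j (I−A)_1j·C_1j = (0.95)(0.6800) + (-0.20)(0.3600) + (-0.15)(0.0225) = 0.570625
adj(I−A) = Cᵀ =
  [ 0.6800   0.1675   0.1275]
  [ 0.3600   0.7600   0.0675]
  [ 0.0225   0.0475   0.7175]
(I − A)⁻¹ = adj(I−A) / det(I−A) ≈
  [   1.1917     0.2935     0.2234]
  [   0.6309     1.3319     0.1183]
  [   0.0394     0.0832     1.2574]
x = (I − A)⁻¹ d = adj(I−A)·d / det(I−A), with det(I−A) = 0.570625:
  x_1 = (0.6800·220 + 0.1675·290 + 0.1275·140) / 0.570625 = 216.025 / 0.570625 ≈ 378.58
  x_2 = (0.3600·220 + 0.7600·290 + 0.0675·140) / 0.570625 = 309.05 / 0.570625 ≈ 541.60
  x_3 = (0.0225·220 + 0.0475·290 + 0.7175·140) / 0.570625 = 119.175 / 0.570625 ≈ 208.85

x_2 = 541.60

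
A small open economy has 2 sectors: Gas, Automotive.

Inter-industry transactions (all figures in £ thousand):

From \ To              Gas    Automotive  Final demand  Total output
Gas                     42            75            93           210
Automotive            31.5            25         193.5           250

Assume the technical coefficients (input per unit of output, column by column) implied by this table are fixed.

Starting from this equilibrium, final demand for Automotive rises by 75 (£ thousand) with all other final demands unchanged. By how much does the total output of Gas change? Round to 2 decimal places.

Δx_1 = 33.33

Technical coefficients a_ij = z_ij / X_j:
  a_11 = 42/210 = 0.20, a_21 = 31.5/210 = 0.15
  a_12 = 75/250 = 0.30, a_22 = 25/250 = 0.10
I − A =
  [   0.80    -0.30]
  [  -0.15     0.90]
det(I−A) = (0.80)(0.90) − (-0.30)(-0.15) = 0.6750
adj(I−A) = [[0.90, 0.30], [0.15, 0.80]]
(I − A)⁻¹ = adj(I−A) / det(I−A) ≈
  [   1.3333     0.4444]
  [   0.2222     1.1852]
Δx = (I − A)⁻¹ Δd with Δd having +75 in the Automotive component and 0 elsewhere.
So Δx_1 = L_12 · (+75), where L_12 = adj(I−A)_12 / det(I−A) = 0.30 / 0.6750.
Δx_1 = 0.30 × (+75) / 0.6750 = 22.50 / 0.6750 ≈ 33.33.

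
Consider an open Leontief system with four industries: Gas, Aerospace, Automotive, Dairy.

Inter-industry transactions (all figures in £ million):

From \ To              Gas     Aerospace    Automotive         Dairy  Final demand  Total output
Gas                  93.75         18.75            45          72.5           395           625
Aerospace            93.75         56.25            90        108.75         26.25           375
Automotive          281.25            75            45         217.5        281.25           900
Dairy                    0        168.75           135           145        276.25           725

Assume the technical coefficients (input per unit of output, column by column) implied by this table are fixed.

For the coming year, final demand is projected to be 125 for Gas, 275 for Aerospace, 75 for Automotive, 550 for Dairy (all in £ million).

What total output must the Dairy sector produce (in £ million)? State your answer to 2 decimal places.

Technical coefficients a_ij = z_ij / X_j:
  a_11 = 93.75/625 = 0.15, a_21 = 93.75/625 = 0.15, a_31 = 281.25/625 = 0.45, a_41 = 0/625 = 0.00
  a_12 = 18.75/375 = 0.05, a_22 = 56.25/375 = 0.15, a_32 = 75/375 = 0.20, a_42 = 168.75/375 = 0.45
  a_13 = 45/900 = 0.05, a_23 = 90/900 = 0.10, a_33 = 45/900 = 0.05, a_43 = 135/900 = 0.15
  a_14 = 72.5/725 = 0.10, a_24 = 108.75/725 = 0.15, a_34 = 217.5/725 = 0.30, a_44 = 145/725 = 0.20
I − A =
  [   0.85    -0.05    -0.05    -0.10]
  [  -0.15     0.85    -0.10    -0.15]
  [  -0.45    -0.20     0.95    -0.30]
  [   0.00    -0.45    -0.15     0.80]
Compute the cofactors C_ij = (−1)^(i+j)·(3×3 minor ij) of I−A; the adjugate is their transpose:
adj(I−A) = Cᵀ =
  [ 0.509625   0.096250   0.053000   0.101625]
  [ 0.153375   0.583000   0.095375   0.164250]
  [ 0.319875   0.289000   0.507875   0.284625]
  [ 0.146250   0.382125   0.148875   0.639375]
det(I−A) = Σ_j (I−A)_1j·C_1j = (0.85)(0.509625) + (-0.05)(0.153375) + (-0.05)(0.319875) + (-0.10)(0.146250) = 0.39489375
(I − A)⁻¹ = adj(I−A) / det(I−A) ≈
  [   1.2905     0.2437     0.1342     0.2573]
  [   0.3884     1.4763     0.2415     0.4159]
  [   0.8100     0.7318     1.2861     0.7208]
  [   0.3704     0.9677     0.3770     1.6191]
x = (I − A)⁻¹ d = adj(I−A)·d / det(I−A), with det(I−A) = 0.39489375:
  x_1 = (0.509625·125 + 0.096250·275 + 0.053000·75 + 0.101625·550) / 0.39489375 = 150.040625 / 0.39489375 ≈ 379.95
  x_2 = (0.153375·125 + 0.583000·275 + 0.095375·75 + 0.164250·550) / 0.39489375 = 276.9875 / 0.39489375 ≈ 701.42
  x_3 = (0.319875·125 + 0.289000·275 + 0.507875·75 + 0.284625·550) / 0.39489375 = 314.09375 / 0.39489375 ≈ 795.39
  x_4 = (0.146250·125 + 0.382125·275 + 0.148875·75 + 0.639375·550) / 0.39489375 = 486.1875 / 0.39489375 ≈ 1231.19

x_4 = 1231.19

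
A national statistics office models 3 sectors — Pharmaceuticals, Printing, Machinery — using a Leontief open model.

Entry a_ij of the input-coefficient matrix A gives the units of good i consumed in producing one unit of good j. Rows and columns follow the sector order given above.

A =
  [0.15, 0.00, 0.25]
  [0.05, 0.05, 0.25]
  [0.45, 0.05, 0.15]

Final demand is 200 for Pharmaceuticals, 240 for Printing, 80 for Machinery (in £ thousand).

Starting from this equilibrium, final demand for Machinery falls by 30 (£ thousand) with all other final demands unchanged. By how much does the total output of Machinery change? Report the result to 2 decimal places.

I − A =
  [   0.85     0.00    -0.25]
  [  -0.05     0.95    -0.25]
  [  -0.45    -0.05     0.85]
Cofactors of I−A, C_ij = (−1)^(i+j)·(minor ij) (rows/columns in the sector order above):
  C_11 = (0.95)(0.85) − (-0.25)(-0.05) = 0.7950
  C_12 = −[(-0.05)(0.85) − (-0.25)(-0.45)] = 0.1550
  C_13 = (-0.05)(-0.05) − (0.95)(-0.45) = 0.4300
  C_21 = −[(0.00)(0.85) − (-0.25)(-0.05)] = 0.0125
  C_22 = (0.85)(0.85) − (-0.25)(-0.45) = 0.6100
  C_23 = −[(0.85)(-0.05) − (0.00)(-0.45)] = 0.0425
  C_31 = (0.00)(-0.25) − (-0.25)(0.95) = 0.2375
  C_32 = −[(0.85)(-0.25) − (-0.25)(-0.05)] = 0.2250
  C_33 = (0.85)(0.95) − (0.00)(-0.05) = 0.8075
det(I−A) = Σ_j (I−A)_1j·C_1j = (0.85)(0.7950) + (0.00)(0.1550) + (-0.25)(0.4300) = 0.56825
adj(I−A) = Cᵀ =
  [ 0.7950   0.0125   0.2375]
  [ 0.1550   0.6100   0.2250]
  [ 0.4300   0.0425   0.8075]
(I − A)⁻¹ = adj(I−A) / det(I−A) ≈
  [   1.3990     0.0220     0.4179]
  [   0.2728     1.0735     0.3960]
  [   0.7567     0.0748     1.4210]
Δx = (I − A)⁻¹ Δd with Δd having -30 in the Machinery component and 0 elsewhere.
So Δx_3 = L_33 · (-30), where L_33 = adj(I−A)_33 / det(I−A) = 0.8075 / 0.56825.
Δx_3 = 0.8075 × (-30) / 0.56825 = -24.225 / 0.56825 ≈ -42.63.

Δx_3 = -42.63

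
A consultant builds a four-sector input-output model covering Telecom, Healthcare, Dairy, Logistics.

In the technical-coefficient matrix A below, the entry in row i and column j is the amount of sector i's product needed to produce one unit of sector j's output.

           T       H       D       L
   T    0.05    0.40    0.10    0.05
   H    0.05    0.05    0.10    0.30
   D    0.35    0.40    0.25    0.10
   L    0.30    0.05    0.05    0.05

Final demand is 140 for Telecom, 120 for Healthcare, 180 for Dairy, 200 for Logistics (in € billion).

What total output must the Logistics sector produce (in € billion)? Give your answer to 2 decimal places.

I − A =
  [   0.95    -0.40    -0.10    -0.05]
  [  -0.05     0.95    -0.10    -0.30]
  [  -0.35    -0.40     0.75    -0.10]
  [  -0.30    -0.05    -0.05     0.95]
Compute the cofactors C_ij = (−1)^(i+j)·(3×3 minor ij) of I−A; the adjugate is their transpose:
adj(I−A) = Cᵀ =
  [ 0.616375   0.324375   0.135375   0.149125]
  [ 0.144375   0.623750   0.116875   0.216875]
  [ 0.394375   0.505625   0.773750   0.261875]
  [ 0.223000   0.161875   0.089625   0.574625]
det(I−A) = Σ_j (I−A)_1j·C_1j = (0.95)(0.616375) + (-0.40)(0.144375) + (-0.10)(0.394375) + (-0.05)(0.223000) = 0.47721875
(I − A)⁻¹ = adj(I−A) / det(I−A) ≈
  [   1.2916     0.6797     0.2837     0.3125]
  [   0.3025     1.3071     0.2449     0.4545]
  [   0.8264     1.0595     1.6214     0.5488]
  [   0.4673     0.3392     0.1878     1.2041]
x = (I − A)⁻¹ d = adj(I−A)·d / det(I−A), with det(I−A) = 0.47721875:
  x_T = (0.616375·140 + 0.324375·120 + 0.135375·180 + 0.149125·200) / 0.47721875 = 179.41 / 0.47721875 ≈ 375.95
  x_H = (0.144375·140 + 0.623750·120 + 0.116875·180 + 0.216875·200) / 0.47721875 = 159.475 / 0.47721875 ≈ 334.18
  x_D = (0.394375·140 + 0.505625·120 + 0.773750·180 + 0.261875·200) / 0.47721875 = 307.5375 / 0.47721875 ≈ 644.44
  x_L = (0.223000·140 + 0.161875·120 + 0.089625·180 + 0.574625·200) / 0.47721875 = 181.7025 / 0.47721875 ≈ 380.75

x_L = 380.75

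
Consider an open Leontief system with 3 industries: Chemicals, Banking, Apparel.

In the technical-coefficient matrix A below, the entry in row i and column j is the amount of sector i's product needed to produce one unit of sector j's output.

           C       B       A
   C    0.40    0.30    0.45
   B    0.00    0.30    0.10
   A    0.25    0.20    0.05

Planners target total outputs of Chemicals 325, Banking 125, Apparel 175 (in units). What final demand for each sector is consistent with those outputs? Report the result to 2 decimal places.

I − A =
  [   0.60    -0.30    -0.45]
  [   0.00     0.70    -0.10]
  [  -0.25    -0.20     0.95]
d = (I − A) x:
  d_C = (+0.60)·325 + (-0.30)·125 + (-0.45)·175 = 78.75
  d_B = (+0.00)·325 + (+0.70)·125 + (-0.10)·175 = 70.00
  d_A = (-0.25)·325 + (-0.20)·125 + (+0.95)·175 = 60.00

d_C = 78.75, d_B = 70.00, d_A = 60.00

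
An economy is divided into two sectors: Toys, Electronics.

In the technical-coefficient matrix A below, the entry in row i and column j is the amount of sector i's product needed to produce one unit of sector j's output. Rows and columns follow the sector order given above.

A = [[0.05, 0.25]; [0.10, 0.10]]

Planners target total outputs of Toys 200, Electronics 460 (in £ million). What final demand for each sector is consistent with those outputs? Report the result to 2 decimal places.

I − A =
  [   0.95    -0.25]
  [  -0.10     0.90]
d = (I − A) x:
  d_1 = (+0.95)·200 + (-0.25)·460 = 75.00
  d_2 = (-0.10)·200 + (+0.90)·460 = 394.00

d_1 = 75.00, d_2 = 394.00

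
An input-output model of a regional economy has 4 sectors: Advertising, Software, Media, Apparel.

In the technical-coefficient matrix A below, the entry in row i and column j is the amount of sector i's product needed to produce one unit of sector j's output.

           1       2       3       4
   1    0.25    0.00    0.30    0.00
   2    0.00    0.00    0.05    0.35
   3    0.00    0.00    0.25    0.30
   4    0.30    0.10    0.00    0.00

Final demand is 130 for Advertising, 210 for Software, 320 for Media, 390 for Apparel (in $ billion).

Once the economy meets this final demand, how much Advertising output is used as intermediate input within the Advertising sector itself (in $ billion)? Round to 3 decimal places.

z_11 = 108.572

I − A =
  [   0.75     0.00    -0.30     0.00]
  [   0.00     1.00    -0.05    -0.35]
  [   0.00     0.00     0.75    -0.30]
  [  -0.30    -0.10     0.00     1.00]
Compute the cofactors C_ij = (−1)^(i+j)·(3×3 minor ij) of I−A; the adjugate is their transpose:
adj(I−A) = Cᵀ =
  [ 0.722250   0.009000   0.289500   0.090000]
  [ 0.083250   0.535500   0.069000   0.208125]
  [ 0.090000   0.022500   0.723750   0.225000]
  [ 0.225000   0.056250   0.093750   0.562500]
det(I−A) = Σ_j (I−A)_1j·C_1j = (0.75)(0.722250) + (0.00)(0.083250) + (-0.30)(0.090000) + (0.00)(0.225000) = 0.5146875
(I − A)⁻¹ = adj(I−A) / det(I−A) ≈
  [   1.4033     0.0175     0.5625     0.1749]
  [   0.1617     1.0404     0.1341     0.4044]
  [   0.1749     0.0437     1.4062     0.4372]
  [   0.4372     0.1093     0.1821     1.0929]
First solve x = (I − A)⁻¹ d = adj(I−A)·d / det(I−A); in particular x_1 = (0.722250·130 + 0.009000·210 + 0.289500·320 + 0.090000·390) / 0.5146875 = 223.5225 / 0.5146875 ≈ 434.28780.
Intermediate flow from 1 to 1: z_11 = a_11 · x_1 = 0.25 × 223.5225 / 0.5146875 = 55.880625 / 0.5146875 ≈ 108.572.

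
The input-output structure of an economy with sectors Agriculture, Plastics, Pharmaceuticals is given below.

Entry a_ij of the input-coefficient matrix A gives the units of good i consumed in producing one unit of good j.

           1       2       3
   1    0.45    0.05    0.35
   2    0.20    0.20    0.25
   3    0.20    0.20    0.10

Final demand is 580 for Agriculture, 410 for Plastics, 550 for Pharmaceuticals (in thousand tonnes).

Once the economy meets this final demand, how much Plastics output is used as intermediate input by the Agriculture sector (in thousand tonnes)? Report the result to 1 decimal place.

I − A =
  [   0.55    -0.05    -0.35]
  [  -0.20     0.80    -0.25]
  [  -0.20    -0.20     0.90]
Cofactors of I−A, C_ij = (−1)^(i+j)·(minor ij) (rows/columns in the sector order above):
  C_11 = (0.80)(0.90) − (-0.25)(-0.20) = 0.6700
  C_12 = −[(-0.20)(0.90) − (-0.25)(-0.20)] = 0.2300
  C_13 = (-0.20)(-0.20) − (0.80)(-0.20) = 0.2000
  C_21 = −[(-0.05)(0.90) − (-0.35)(-0.20)] = 0.1150
  C_22 = (0.55)(0.90) − (-0.35)(-0.20) = 0.4250
  C_23 = −[(0.55)(-0.20) − (-0.05)(-0.20)] = 0.1200
  C_31 = (-0.05)(-0.25) − (-0.35)(0.80) = 0.2925
  C_32 = −[(0.55)(-0.25) − (-0.35)(-0.20)] = 0.2075
  C_33 = (0.55)(0.80) − (-0.05)(-0.20) = 0.4300
det(I−A) = Σ_j (I−A)_1j·C_1j = (0.55)(0.6700) + (-0.05)(0.2300) + (-0.35)(0.2000) = 0.2870
adj(I−A) = Cᵀ =
  [ 0.6700   0.1150   0.2925]
  [ 0.2300   0.4250   0.2075]
  [ 0.2000   0.1200   0.4300]
(I − A)⁻¹ = adj(I−A) / det(I−A) ≈
  [   2.3345     0.4007     1.0192]
  [   0.8014     1.4808     0.7230]
  [   0.6969     0.4181     1.4983]
First solve x = (I − A)⁻¹ d = adj(I−A)·d / det(I−A); in particular x_1 = (0.6700·580 + 0.1150·410 + 0.2925·550) / 0.2870 = 596.625 / 0.2870 ≈ 2078.833.
Intermediate flow from 2 to 1: z_21 = a_21 · x_1 = 0.20 × 596.625 / 0.2870 = 119.325 / 0.2870 ≈ 415.8.

z_21 = 415.8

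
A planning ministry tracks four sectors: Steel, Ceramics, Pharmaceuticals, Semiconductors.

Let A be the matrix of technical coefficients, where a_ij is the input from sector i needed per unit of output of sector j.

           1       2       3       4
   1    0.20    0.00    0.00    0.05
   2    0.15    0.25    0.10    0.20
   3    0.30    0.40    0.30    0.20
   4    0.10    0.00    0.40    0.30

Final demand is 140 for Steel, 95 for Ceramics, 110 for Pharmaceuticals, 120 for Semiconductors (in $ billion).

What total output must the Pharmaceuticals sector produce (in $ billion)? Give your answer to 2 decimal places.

x_3 = 641.57

I − A =
  [   0.80     0.00     0.00    -0.05]
  [  -0.15     0.75    -0.10    -0.20]
  [  -0.30    -0.40     0.70    -0.20]
  [  -0.10     0.00    -0.40     0.70]
Compute the cofactors C_ij = (−1)^(i+j)·(3×3 minor ij) of I−A; the adjugate is their transpose:
adj(I−A) = Cᵀ =
  [ 0.24750   0.00800   0.01500   0.02425]
  [ 0.12250   0.31850   0.12250   0.13475]
  [ 0.22250   0.22200   0.41625   0.19825]
  [ 0.16250   0.12800   0.24000   0.38800]
det(I−A) = Σ_j (I−A)_1j·C_1j = (0.80)(0.24750) + (0.00)(0.12250) + (0.00)(0.22250) + (-0.05)(0.16250) = 0.189875
(I − A)⁻¹ = adj(I−A) / det(I−A) ≈
  [   1.3035     0.0421     0.0790     0.1277]
  [   0.6452     1.6774     0.6452     0.7097]
  [   1.1718     1.1692     2.1922     1.0441]
  [   0.8558     0.6741     1.2640     2.0434]
x = (I − A)⁻¹ d = adj(I−A)·d / det(I−A), with det(I−A) = 0.189875:
  x_1 = (0.24750·140 + 0.00800·95 + 0.01500·110 + 0.02425·120) / 0.189875 = 39.97 / 0.189875 ≈ 210.51
  x_2 = (0.12250·140 + 0.31850·95 + 0.12250·110 + 0.13475·120) / 0.189875 = 77.0525 / 0.189875 ≈ 405.81
  x_3 = (0.22250·140 + 0.22200·95 + 0.41625·110 + 0.19825·120) / 0.189875 = 121.8175 / 0.189875 ≈ 641.57
  x_4 = (0.16250·140 + 0.12800·95 + 0.24000·110 + 0.38800·120) / 0.189875 = 107.87 / 0.189875 ≈ 568.11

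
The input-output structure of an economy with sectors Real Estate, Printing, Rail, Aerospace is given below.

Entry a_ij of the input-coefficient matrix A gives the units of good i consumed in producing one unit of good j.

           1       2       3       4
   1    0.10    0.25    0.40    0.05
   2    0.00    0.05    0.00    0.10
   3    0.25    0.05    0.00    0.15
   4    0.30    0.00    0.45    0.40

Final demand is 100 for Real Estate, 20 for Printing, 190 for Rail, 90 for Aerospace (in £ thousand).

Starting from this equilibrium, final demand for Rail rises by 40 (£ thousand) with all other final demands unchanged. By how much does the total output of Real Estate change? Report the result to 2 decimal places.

I − A =
  [   0.90    -0.25    -0.40    -0.05]
  [   0.00     0.95     0.00    -0.10]
  [  -0.25    -0.05     1.00    -0.15]
  [  -0.30     0.00    -0.45     0.60]
Compute the cofactors C_ij = (−1)^(i+j)·(3×3 minor ij) of I−A; the adjugate is their transpose:
adj(I−A) = Cᵀ =
  [ 0.503625   0.146250   0.260625   0.131500]
  [ 0.041250   0.380625   0.052500   0.080000]
  [ 0.186750   0.075000   0.491250   0.150875]
  [ 0.391875   0.129375   0.498750   0.760000]
det(I−A) = Σ_j (I−A)_1j·C_1j = (0.90)(0.503625) + (-0.25)(0.041250) + (-0.40)(0.186750) + (-0.05)(0.391875) = 0.34865625
(I − A)⁻¹ = adj(I−A) / det(I−A) ≈
  [   1.4445     0.4195     0.7475     0.3772]
  [   0.1183     1.0917     0.1506     0.2295]
  [   0.5356     0.2151     1.4090     0.4327]
  [   1.1240     0.3711     1.4305     2.1798]
Δx = (I − A)⁻¹ Δd with Δd having +40 in the Rail component and 0 elsewhere.
So Δx_1 = L_13 · (+40), where L_13 = adj(I−A)_13 / det(I−A) = 0.260625 / 0.34865625.
Δx_1 = 0.260625 × (+40) / 0.34865625 = 10.425 / 0.34865625 ≈ 29.90.

Δx_1 = 29.90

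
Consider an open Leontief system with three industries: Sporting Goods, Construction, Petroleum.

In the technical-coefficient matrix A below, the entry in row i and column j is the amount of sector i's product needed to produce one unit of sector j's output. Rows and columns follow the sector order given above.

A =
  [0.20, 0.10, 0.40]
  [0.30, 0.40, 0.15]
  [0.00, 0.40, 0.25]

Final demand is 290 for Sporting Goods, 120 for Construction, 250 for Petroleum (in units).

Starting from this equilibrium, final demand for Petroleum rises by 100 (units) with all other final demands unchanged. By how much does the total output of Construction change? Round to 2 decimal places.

Δx_C = 99.38

I − A =
  [   0.80    -0.10    -0.40]
  [  -0.30     0.60    -0.15]
  [   0.00    -0.40     0.75]
Cofactors of I−A, C_ij = (−1)^(i+j)·(minor ij) (rows/columns in the sector order above):
  C_11 = (0.60)(0.75) − (-0.15)(-0.40) = 0.3900
  C_12 = −[(-0.30)(0.75) − (-0.15)(0.00)] = 0.2250
  C_13 = (-0.30)(-0.40) − (0.60)(0.00) = 0.1200
  C_21 = −[(-0.10)(0.75) − (-0.40)(-0.40)] = 0.2350
  C_22 = (0.80)(0.75) − (-0.40)(0.00) = 0.6000
  C_23 = −[(0.80)(-0.40) − (-0.10)(0.00)] = 0.3200
  C_31 = (-0.10)(-0.15) − (-0.40)(0.60) = 0.2550
  C_32 = −[(0.80)(-0.15) − (-0.40)(-0.30)] = 0.2400
  C_33 = (0.80)(0.60) − (-0.10)(-0.30) = 0.4500
det(I−A) = Σ_j (I−A)_1j·C_1j = (0.80)(0.3900) + (-0.10)(0.2250) + (-0.40)(0.1200) = 0.2415
adj(I−A) = Cᵀ =
  [ 0.3900   0.2350   0.2550]
  [ 0.2250   0.6000   0.2400]
  [ 0.1200   0.3200   0.4500]
(I − A)⁻¹ = adj(I−A) / det(I−A) ≈
  [   1.6149     0.9731     1.0559]
  [   0.9317     2.4845     0.9938]
  [   0.4969     1.3251     1.8634]
Δx = (I − A)⁻¹ Δd with Δd having +100 in the Petroleum component and 0 elsewhere.
So Δx_C = L_CP · (+100), where L_CP = adj(I−A)_CP / det(I−A) = 0.2400 / 0.2415.
Δx_C = 0.2400 × (+100) / 0.2415 = 24.00 / 0.2415 ≈ 99.38.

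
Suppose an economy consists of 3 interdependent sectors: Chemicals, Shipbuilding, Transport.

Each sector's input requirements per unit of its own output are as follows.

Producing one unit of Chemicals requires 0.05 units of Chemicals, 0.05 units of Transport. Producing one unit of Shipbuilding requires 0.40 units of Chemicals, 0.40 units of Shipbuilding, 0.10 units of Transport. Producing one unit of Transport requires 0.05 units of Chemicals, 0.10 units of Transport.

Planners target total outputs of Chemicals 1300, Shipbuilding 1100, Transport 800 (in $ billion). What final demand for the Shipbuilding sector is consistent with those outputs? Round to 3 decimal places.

I − A =
  [   0.95    -0.40    -0.05]
  [   0.00     0.60     0.00]
  [  -0.05    -0.10     0.90]
d = (I − A) x:
  d_C = (+0.95)·1300 + (-0.40)·1100 + (-0.05)·800 = 755.000
  d_S = (+0.00)·1300 + (+0.60)·1100 + (+0.00)·800 = 660.000
  d_T = (-0.05)·1300 + (-0.10)·1100 + (+0.90)·800 = 545.000

d_S = 660.000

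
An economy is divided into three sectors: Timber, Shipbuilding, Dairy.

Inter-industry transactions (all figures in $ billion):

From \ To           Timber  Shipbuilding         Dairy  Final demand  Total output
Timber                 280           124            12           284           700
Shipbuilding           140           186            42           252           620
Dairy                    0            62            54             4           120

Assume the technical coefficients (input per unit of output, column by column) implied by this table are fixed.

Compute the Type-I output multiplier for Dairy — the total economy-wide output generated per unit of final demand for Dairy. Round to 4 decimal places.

m_D = 4.0323

Technical coefficients a_ij = z_ij / X_j:
  a_TT = 280/700 = 0.40, a_ST = 140/700 = 0.20, a_DT = 0/700 = 0.00
  a_TS = 124/620 = 0.20, a_SS = 186/620 = 0.30, a_DS = 62/620 = 0.10
  a_TD = 12/120 = 0.10, a_SD = 42/120 = 0.35, a_DD = 54/120 = 0.45
I − A =
  [   0.60    -0.20    -0.10]
  [  -0.20     0.70    -0.35]
  [   0.00    -0.10     0.55]
Cofactors of I−A, C_ij = (−1)^(i+j)·(minor ij) (rows/columns in the sector order above):
  C_11 = (0.70)(0.55) − (-0.35)(-0.10) = 0.3500
  C_12 = −[(-0.20)(0.55) − (-0.35)(0.00)] = 0.1100
  C_13 = (-0.20)(-0.10) − (0.70)(0.00) = 0.0200
  C_21 = −[(-0.20)(0.55) − (-0.10)(-0.10)] = 0.1200
  C_22 = (0.60)(0.55) − (-0.10)(0.00) = 0.3300
  C_23 = −[(0.60)(-0.10) − (-0.20)(0.00)] = 0.0600
  C_31 = (-0.20)(-0.35) − (-0.10)(0.70) = 0.1400
  C_32 = −[(0.60)(-0.35) − (-0.10)(-0.20)] = 0.2300
  C_33 = (0.60)(0.70) − (-0.20)(-0.20) = 0.3800
det(I−A) = Σ_j (I−A)_1j·C_1j = (0.60)(0.3500) + (-0.20)(0.1100) + (-0.10)(0.0200) = 0.1860
adj(I−A) = Cᵀ =
  [ 0.3500   0.1200   0.1400]
  [ 0.1100   0.3300   0.2300]
  [ 0.0200   0.0600   0.3800]
(I − A)⁻¹ = adj(I−A) / det(I−A) ≈
  [   1.88172     0.64516     0.75269]
  [   0.59140     1.77419     1.23656]
  [   0.10753     0.32258     2.04301]
The output multiplier for sector j is the column-j sum of the Leontief inverse (I − A)⁻¹ = adj(I−A) / det(I−A).
Column D of adj(I−A): (0.1400, 0.2300, 0.3800); det(I−A) = 0.1860.
m_D = (0.1400 + 0.2300 + 0.3800) / 0.1860 = 0.75 / 0.1860 ≈ 4.0323.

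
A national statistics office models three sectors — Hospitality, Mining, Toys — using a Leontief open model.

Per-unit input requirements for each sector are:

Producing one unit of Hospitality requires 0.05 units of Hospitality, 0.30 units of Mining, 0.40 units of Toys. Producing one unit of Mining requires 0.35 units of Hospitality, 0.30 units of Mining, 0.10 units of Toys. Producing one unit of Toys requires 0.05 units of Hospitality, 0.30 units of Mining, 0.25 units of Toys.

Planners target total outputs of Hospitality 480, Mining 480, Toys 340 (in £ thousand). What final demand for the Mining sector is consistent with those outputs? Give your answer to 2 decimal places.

I − A =
  [   0.95    -0.35    -0.05]
  [  -0.30     0.70    -0.30]
  [  -0.40    -0.10     0.75]
d = (I − A) x:
  d_1 = (+0.95)·480 + (-0.35)·480 + (-0.05)·340 = 271.00
  d_2 = (-0.30)·480 + (+0.70)·480 + (-0.30)·340 = 90.00
  d_3 = (-0.40)·480 + (-0.10)·480 + (+0.75)·340 = 15.00

d_2 = 90.00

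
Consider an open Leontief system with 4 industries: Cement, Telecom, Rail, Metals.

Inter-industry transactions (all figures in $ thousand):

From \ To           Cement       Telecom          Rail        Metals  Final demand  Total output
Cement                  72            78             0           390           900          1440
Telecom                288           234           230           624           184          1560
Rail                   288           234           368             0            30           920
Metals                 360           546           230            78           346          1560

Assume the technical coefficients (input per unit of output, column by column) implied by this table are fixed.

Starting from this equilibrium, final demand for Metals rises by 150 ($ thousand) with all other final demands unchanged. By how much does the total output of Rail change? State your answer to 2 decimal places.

Technical coefficients a_ij = z_ij / X_j:
  a_CC = 72/1440 = 0.05, a_TC = 288/1440 = 0.20, a_RC = 288/1440 = 0.20, a_MC = 360/1440 = 0.25
  a_CT = 78/1560 = 0.05, a_TT = 234/1560 = 0.15, a_RT = 234/1560 = 0.15, a_MT = 546/1560 = 0.35
  a_CR = 0/920 = 0.00, a_TR = 230/920 = 0.25, a_RR = 368/920 = 0.40, a_MR = 230/920 = 0.25
  a_CM = 390/1560 = 0.25, a_TM = 624/1560 = 0.40, a_RM = 0/1560 = 0.00, a_MM = 78/1560 = 0.05
I − A =
  [   0.95    -0.05     0.00    -0.25]
  [  -0.20     0.85    -0.25    -0.40]
  [  -0.20    -0.15     0.60     0.00]
  [  -0.25    -0.35    -0.25     0.95]
Compute the cofactors C_ij = (−1)^(i+j)·(3×3 minor ij) of I−A; the adjugate is their transpose:
adj(I−A) = Cᵀ =
  [ 0.349875   0.090375   0.091875   0.130125]
  [ 0.241500   0.491500   0.317500   0.270500]
  [ 0.177000   0.153000   0.549000   0.111000]
  [ 0.227625   0.245125   0.285625   0.440375]
det(I−A) = Σ_j (I−A)_1j·C_1j = (0.95)(0.349875) + (-0.05)(0.241500) + (0.00)(0.177000) + (-0.25)(0.227625) = 0.2634
(I − A)⁻¹ = adj(I−A) / det(I−A) ≈
  [   1.3283     0.3431     0.3488     0.4940]
  [   0.9169     1.8660     1.2054     1.0270]
  [   0.6720     0.5809     2.0843     0.4214]
  [   0.8642     0.9306     1.0844     1.6719]
Δx = (I − A)⁻¹ Δd with Δd having +150 in the Metals component and 0 elsewhere.
So Δx_R = L_RM · (+150), where L_RM = adj(I−A)_RM / det(I−A) = 0.111000 / 0.2634.
Δx_R = 0.111000 × (+150) / 0.2634 = 16.65 / 0.2634 ≈ 63.21.

Δx_R = 63.21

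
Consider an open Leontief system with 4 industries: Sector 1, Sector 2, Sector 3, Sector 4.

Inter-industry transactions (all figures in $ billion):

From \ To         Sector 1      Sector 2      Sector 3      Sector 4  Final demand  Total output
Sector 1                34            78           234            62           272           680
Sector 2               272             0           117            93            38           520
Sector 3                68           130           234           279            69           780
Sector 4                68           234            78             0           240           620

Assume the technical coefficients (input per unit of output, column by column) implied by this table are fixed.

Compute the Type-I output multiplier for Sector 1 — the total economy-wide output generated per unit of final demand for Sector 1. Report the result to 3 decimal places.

Technical coefficients a_ij = z_ij / X_j:
  a_11 = 34/680 = 0.05, a_21 = 272/680 = 0.40, a_31 = 68/680 = 0.10, a_41 = 68/680 = 0.10
  a_12 = 78/520 = 0.15, a_22 = 0/520 = 0.00, a_32 = 130/520 = 0.25, a_42 = 234/520 = 0.45
  a_13 = 234/780 = 0.30, a_23 = 117/780 = 0.15, a_33 = 234/780 = 0.30, a_43 = 78/780 = 0.10
  a_14 = 62/620 = 0.10, a_24 = 93/620 = 0.15, a_34 = 279/620 = 0.45, a_44 = 0/620 = 0.00
I − A =
  [   0.95    -0.15    -0.30    -0.10]
  [  -0.40     1.00    -0.15    -0.15]
  [  -0.10    -0.25     0.70    -0.45]
  [  -0.10    -0.45    -0.10     1.00]
Compute the cofactors C_ij = (−1)^(i+j)·(3×3 minor ij) of I−A; the adjugate is their transpose:
adj(I−A) = Cᵀ =
  [ 0.536125   0.268000   0.321250   0.238375]
  [ 0.295750   0.570750   0.283750   0.242875]
  [ 0.323000   0.453625   0.795625   0.458375]
  [ 0.219000   0.329000   0.239375   0.525125]
det(I−A) = Σ_j (I−A)_1j·C_1j = (0.95)(0.536125) + (-0.15)(0.295750) + (-0.30)(0.323000) + (-0.10)(0.219000) = 0.34615625
(I − A)⁻¹ = adj(I−A) / det(I−A) ≈
  [   1.5488     0.7742     0.9280     0.6886]
  [   0.8544     1.6488     0.8197     0.7016]
  [   0.9331     1.3105     2.2985     1.3242]
  [   0.6327     0.9504     0.6915     1.5170]
The output multiplier for sector j is the column-j sum of the Leontief inverse (I − A)⁻¹ = adj(I−A) / det(I−A).
Column 1 of adj(I−A): (0.536125, 0.295750, 0.323000, 0.219000); det(I−A) = 0.34615625.
m_1 = (0.536125 + 0.295750 + 0.323000 + 0.219000) / 0.34615625 = 1.373875 / 0.34615625 ≈ 3.969.

m_1 = 3.969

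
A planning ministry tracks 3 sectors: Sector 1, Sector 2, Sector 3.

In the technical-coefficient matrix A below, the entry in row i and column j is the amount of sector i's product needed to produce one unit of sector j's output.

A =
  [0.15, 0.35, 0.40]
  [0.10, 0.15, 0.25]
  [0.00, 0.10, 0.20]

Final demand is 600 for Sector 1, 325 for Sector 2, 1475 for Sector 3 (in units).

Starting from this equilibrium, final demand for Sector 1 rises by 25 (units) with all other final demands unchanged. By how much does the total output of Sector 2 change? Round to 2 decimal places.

Δx_2 = 3.81

I − A =
  [   0.85    -0.35    -0.40]
  [  -0.10     0.85    -0.25]
  [   0.00    -0.10     0.80]
Cofactors of I−A, C_ij = (−1)^(i+j)·(minor ij) (rows/columns in the sector order above):
  C_11 = (0.85)(0.80) − (-0.25)(-0.10) = 0.6550
  C_12 = −[(-0.10)(0.80) − (-0.25)(0.00)] = 0.0800
  C_13 = (-0.10)(-0.10) − (0.85)(0.00) = 0.0100
  C_21 = −[(-0.35)(0.80) − (-0.40)(-0.10)] = 0.3200
  C_22 = (0.85)(0.80) − (-0.40)(0.00) = 0.6800
  C_23 = −[(0.85)(-0.10) − (-0.35)(0.00)] = 0.0850
  C_31 = (-0.35)(-0.25) − (-0.40)(0.85) = 0.4275
  C_32 = −[(0.85)(-0.25) − (-0.40)(-0.10)] = 0.2525
  C_33 = (0.85)(0.85) − (-0.35)(-0.10) = 0.6875
det(I−A) = Σ_j (I−A)_1j·C_1j = (0.85)(0.6550) + (-0.35)(0.0800) + (-0.40)(0.0100) = 0.52475
adj(I−A) = Cᵀ =
  [ 0.6550   0.3200   0.4275]
  [ 0.0800   0.6800   0.2525]
  [ 0.0100   0.0850   0.6875]
(I − A)⁻¹ = adj(I−A) / det(I−A) ≈
  [   1.2482     0.6098     0.8147]
  [   0.1525     1.2959     0.4812]
  [   0.0191     0.1620     1.3101]
Δx = (I − A)⁻¹ Δd with Δd having +25 in the Sector 1 component and 0 elsewhere.
So Δx_2 = L_21 · (+25), where L_21 = adj(I−A)_21 / det(I−A) = 0.0800 / 0.52475.
Δx_2 = 0.0800 × (+25) / 0.52475 = 2.00 / 0.52475 ≈ 3.81.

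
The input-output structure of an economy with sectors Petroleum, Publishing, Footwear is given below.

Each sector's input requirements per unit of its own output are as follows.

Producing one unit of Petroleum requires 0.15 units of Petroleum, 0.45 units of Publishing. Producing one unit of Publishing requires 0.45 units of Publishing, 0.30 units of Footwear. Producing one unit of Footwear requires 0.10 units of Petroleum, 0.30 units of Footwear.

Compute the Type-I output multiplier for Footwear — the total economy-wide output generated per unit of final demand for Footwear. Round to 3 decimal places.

m_3 = 1.809

I − A =
  [   0.85     0.00    -0.10]
  [  -0.45     0.55     0.00]
  [   0.00    -0.30     0.70]
Cofactors of I−A, C_ij = (−1)^(i+j)·(minor ij) (rows/columns in the sector order above):
  C_11 = (0.55)(0.70) − (0.00)(-0.30) = 0.3850
  C_12 = −[(-0.45)(0.70) − (0.00)(0.00)] = 0.3150
  C_13 = (-0.45)(-0.30) − (0.55)(0.00) = 0.1350
  C_21 = −[(0.00)(0.70) − (-0.10)(-0.30)] = 0.0300
  C_22 = (0.85)(0.70) − (-0.10)(0.00) = 0.5950
  C_23 = −[(0.85)(-0.30) − (0.00)(0.00)] = 0.2550
  C_31 = (0.00)(0.00) − (-0.10)(0.55) = 0.0550
  C_32 = −[(0.85)(0.00) − (-0.10)(-0.45)] = 0.0450
  C_33 = (0.85)(0.55) − (0.00)(-0.45) = 0.4675
det(I−A) = Σ_j (I−A)_1j·C_1j = (0.85)(0.3850) + (0.00)(0.3150) + (-0.10)(0.1350) = 0.31375
adj(I−A) = Cᵀ =
  [ 0.3850   0.0300   0.0550]
  [ 0.3150   0.5950   0.0450]
  [ 0.1350   0.2550   0.4675]
(I − A)⁻¹ = adj(I−A) / det(I−A) ≈
  [   1.2271     0.0956     0.1753]
  [   1.0040     1.8964     0.1434]
  [   0.4303     0.8127     1.4900]
The output multiplier for sector j is the column-j sum of the Leontief inverse (I − A)⁻¹ = adj(I−A) / det(I−A).
Column 3 of adj(I−A): (0.0550, 0.0450, 0.4675); det(I−A) = 0.31375.
m_3 = (0.0550 + 0.0450 + 0.4675) / 0.31375 = 0.5675 / 0.31375 ≈ 1.809.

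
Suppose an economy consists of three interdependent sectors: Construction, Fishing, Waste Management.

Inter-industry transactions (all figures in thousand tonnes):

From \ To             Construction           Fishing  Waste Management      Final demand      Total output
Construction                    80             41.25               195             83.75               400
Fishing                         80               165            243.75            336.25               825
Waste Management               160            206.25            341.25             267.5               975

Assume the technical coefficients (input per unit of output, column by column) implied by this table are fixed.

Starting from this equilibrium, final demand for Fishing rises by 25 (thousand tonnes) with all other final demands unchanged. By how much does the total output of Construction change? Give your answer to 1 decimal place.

Δx_C = 7.4

Technical coefficients a_ij = z_ij / X_j:
  a_CC = 80/400 = 0.20, a_FC = 80/400 = 0.20, a_WC = 160/400 = 0.40
  a_CF = 41.25/825 = 0.05, a_FF = 165/825 = 0.20, a_WF = 206.25/825 = 0.25
  a_CW = 195/975 = 0.20, a_FW = 243.75/975 = 0.25, a_WW = 341.25/975 = 0.35
I − A =
  [   0.80    -0.05    -0.20]
  [  -0.20     0.80    -0.25]
  [  -0.40    -0.25     0.65]
Cofactors of I−A, C_ij = (−1)^(i+j)·(minor ij) (rows/columns in the sector order above):
  C_11 = (0.80)(0.65) − (-0.25)(-0.25) = 0.4575
  C_12 = −[(-0.20)(0.65) − (-0.25)(-0.40)] = 0.2300
  C_13 = (-0.20)(-0.25) − (0.80)(-0.40) = 0.3700
  C_21 = −[(-0.05)(0.65) − (-0.20)(-0.25)] = 0.0825
  C_22 = (0.80)(0.65) − (-0.20)(-0.40) = 0.4400
  C_23 = −[(0.80)(-0.25) − (-0.05)(-0.40)] = 0.2200
  C_31 = (-0.05)(-0.25) − (-0.20)(0.80) = 0.1725
  C_32 = −[(0.80)(-0.25) − (-0.20)(-0.20)] = 0.2400
  C_33 = (0.80)(0.80) − (-0.05)(-0.20) = 0.6300
det(I−A) = Σ_j (I−A)_1j·C_1j = (0.80)(0.4575) + (-0.05)(0.2300) + (-0.20)(0.3700) = 0.2805
adj(I−A) = Cᵀ =
  [ 0.4575   0.0825   0.1725]
  [ 0.2300   0.4400   0.2400]
  [ 0.3700   0.2200   0.6300]
(I − A)⁻¹ = adj(I−A) / det(I−A) ≈
  [   1.6310     0.2941     0.6150]
  [   0.8200     1.5686     0.8556]
  [   1.3191     0.7843     2.2460]
Δx = (I − A)⁻¹ Δd with Δd having +25 in the Fishing component and 0 elsewhere.
So Δx_C = L_CF · (+25), where L_CF = adj(I−A)_CF / det(I−A) = 0.0825 / 0.2805.
Δx_C = 0.0825 × (+25) / 0.2805 = 2.0625 / 0.2805 ≈ 7.4.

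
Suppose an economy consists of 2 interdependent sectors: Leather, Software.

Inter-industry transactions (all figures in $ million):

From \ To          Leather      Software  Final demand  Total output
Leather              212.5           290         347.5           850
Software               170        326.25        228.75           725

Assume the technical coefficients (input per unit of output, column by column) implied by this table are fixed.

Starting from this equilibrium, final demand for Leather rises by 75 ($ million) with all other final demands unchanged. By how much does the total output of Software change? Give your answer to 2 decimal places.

Technical coefficients a_ij = z_ij / X_j:
  a_LL = 212.5/850 = 0.25, a_SL = 170/850 = 0.20
  a_LS = 290/725 = 0.40, a_SS = 326.25/725 = 0.45
I − A =
  [   0.75    -0.40]
  [  -0.20     0.55]
det(I−A) = (0.75)(0.55) − (-0.40)(-0.20) = 0.3325
adj(I−A) = [[0.55, 0.40], [0.20, 0.75]]
(I − A)⁻¹ = adj(I−A) / det(I−A) ≈
  [   1.6541     1.2030]
  [   0.6015     2.2556]
Δx = (I − A)⁻¹ Δd with Δd having +75 in the Leather component and 0 elsewhere.
So Δx_S = L_SL · (+75), where L_SL = adj(I−A)_SL / det(I−A) = 0.20 / 0.3325.
Δx_S = 0.20 × (+75) / 0.3325 = 15.00 / 0.3325 ≈ 45.11.

Δx_S = 45.11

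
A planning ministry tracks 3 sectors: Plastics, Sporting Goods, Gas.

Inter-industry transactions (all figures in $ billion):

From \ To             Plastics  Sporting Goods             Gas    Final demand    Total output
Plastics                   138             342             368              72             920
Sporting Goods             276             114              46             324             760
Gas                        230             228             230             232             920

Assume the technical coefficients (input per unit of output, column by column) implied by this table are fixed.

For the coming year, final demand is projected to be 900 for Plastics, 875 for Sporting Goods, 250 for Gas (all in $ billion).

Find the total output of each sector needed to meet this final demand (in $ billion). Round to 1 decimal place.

Technical coefficients a_ij = z_ij / X_j:
  a_11 = 138/920 = 0.15, a_21 = 276/920 = 0.30, a_31 = 230/920 = 0.25
  a_12 = 342/760 = 0.45, a_22 = 114/760 = 0.15, a_32 = 228/760 = 0.30
  a_13 = 368/920 = 0.40, a_23 = 46/920 = 0.05, a_33 = 230/920 = 0.25
I − A =
  [   0.85    -0.45    -0.40]
  [  -0.30     0.85    -0.05]
  [  -0.25    -0.30     0.75]
Cofactors of I−A, C_ij = (−1)^(i+j)·(minor ij) (rows/columns in the sector order above):
  C_11 = (0.85)(0.75) − (-0.05)(-0.30) = 0.6225
  C_12 = −[(-0.30)(0.75) − (-0.05)(-0.25)] = 0.2375
  C_13 = (-0.30)(-0.30) − (0.85)(-0.25) = 0.3025
  C_21 = −[(-0.45)(0.75) − (-0.40)(-0.30)] = 0.4575
  C_22 = (0.85)(0.75) − (-0.40)(-0.25) = 0.5375
  C_23 = −[(0.85)(-0.30) − (-0.45)(-0.25)] = 0.3675
  C_31 = (-0.45)(-0.05) − (-0.40)(0.85) = 0.3625
  C_32 = −[(0.85)(-0.05) − (-0.40)(-0.30)] = 0.1625
  C_33 = (0.85)(0.85) − (-0.45)(-0.30) = 0.5875
det(I−A) = Σ_j (I−A)_1j·C_1j = (0.85)(0.6225) + (-0.45)(0.2375) + (-0.40)(0.3025) = 0.30125
adj(I−A) = Cᵀ =
  [ 0.6225   0.4575   0.3625]
  [ 0.2375   0.5375   0.1625]
  [ 0.3025   0.3675   0.5875]
(I − A)⁻¹ = adj(I−A) / det(I−A) ≈
  [   2.0664     1.5187     1.2033]
  [   0.7884     1.7842     0.5394]
  [   1.0041     1.2199     1.9502]
x = (I − A)⁻¹ d = adj(I−A)·d / det(I−A), with det(I−A) = 0.30125:
  x_1 = (0.6225·900 + 0.4575·875 + 0.3625·250) / 0.30125 = 1051.1875 / 0.30125 ≈ 3489.4
  x_2 = (0.2375·900 + 0.5375·875 + 0.1625·250) / 0.30125 = 724.6875 / 0.30125 ≈ 2405.6
  x_3 = (0.3025·900 + 0.3675·875 + 0.5875·250) / 0.30125 = 740.6875 / 0.30125 ≈ 2458.7

x_1 = 3489.4, x_2 = 2405.6, x_3 = 2458.7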